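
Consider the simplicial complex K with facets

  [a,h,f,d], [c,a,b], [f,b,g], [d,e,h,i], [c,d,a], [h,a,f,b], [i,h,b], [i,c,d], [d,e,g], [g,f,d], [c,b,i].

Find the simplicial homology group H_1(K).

H_1 = 0.

Order the vertices as a < b < c < d < e < f < g < h < i. Listing each simplex with vertices in this order, K has dimension 3 with simplices:

  0-simplices (9): a, b, c, d, e, f, g, h, i
  1-simplices (23): ab, ac, ad, af, ah, bc, bf, bg, bh, bi, cd, ci, de, df, dg, dh, di, eg, eh, ei, fg, fh, hi
  2-simplices (19): abc, abf, abh, acd, adf, adh, afh, bci, bfg, bfh, bhi, cdi, deg, deh, dei, dfg, dfh, dhi, ehi
  3-simplices (3): abfh, adfh, dehi

Hence C_0 ≅ Z^9, C_1 ≅ Z^23, C_2 ≅ Z^19, C_3 ≅ Z^3.

∂_1: C_1 → C_0 maps an edge to its endpoints' difference, ∂[p,q] = q − p.
This gives a 9×23 integer matrix of rank 8; reducing to Smith normal form yields diagonal entries (1,1,1,1,1,1,1,1).

Boundary ∂_2: C_2 → C_1 sends each 2-simplex [p,q,r] to [q,r] − [p,r] + [p,q]. For instance
  ∂abc = bc − ac + ab,
  ∂adh = dh − ah + ad.
As a 23×19 matrix over Z this has rank 15, with invariant factors (1,1,1,1,1,1,1,1,1,1,1,1,1,1,1).

The boundary map ∂_3: C_3 → C_2 sends each 3-simplex σ to the alternating sum Σ_i (−1)^i (σ with its i-th vertex removed). For instance
  ∂abfh = bfh − afh + abh − abf,
  ∂adfh = dfh − afh + adh − adf.
The resulting 19×3 matrix has rank 3, and its Smith normal form has invariant factors (1,1,1).

Reading off H_k = ker ∂_k / im ∂_{k+1}:

  H_1: rank ker ∂_1 − rank ∂_2 = (23 − 8) − 15 = 0, and the invariant factors of ∂_2 are all 1, so H_1 ≅ 0.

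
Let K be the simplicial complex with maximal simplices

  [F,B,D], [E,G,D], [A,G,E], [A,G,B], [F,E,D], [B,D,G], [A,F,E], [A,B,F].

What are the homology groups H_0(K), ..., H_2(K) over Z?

H_0 ≅ Z,  H_1 = 0,  H_2 ≅ Z.

Take the total order A < B < D < E < F < G on the vertex set. Then K (dimension 2) consists of the simplices:

  0-simplices (6): A, B, D, E, F, G
  1-simplices (12): AB, AE, AF, AG, BD, BF, BG, DE, DF, DG, EF, EG
  2-simplices (8): ABF, ABG, AEF, AEG, BDF, BDG, DEF, DEG

giving chain groups C_0 ≅ Z^6, C_1 ≅ Z^12, C_2 ≅ Z^8.

∂_1: C_1 → C_0 maps an edge to its endpoints' difference, ∂[p,q] = q − p. For instance
  ∂EF = F − E.
This gives a 6×12 integer matrix of rank 5; reducing to Smith normal form yields diagonal entries (1,1,1,1,1).

Boundary ∂_2: C_2 → C_1 maps a triangle to the signed sum of its edges. For instance
  ∂BDF = DF − BF + BD,
  ∂DEG = EG − DG + DE.
The resulting 12×8 matrix has rank 7, and its Smith normal form has invariant factors (1,1,1,1,1,1,1).

Reading off H_k = ker ∂_k / im ∂_{k+1}:

  H_0: rank C_0 − rank ∂_1 = 6 − 5 = 1, and the invariant factors of ∂_1 are all 1, so H_0 ≅ Z.
  H_1: rank ker ∂_1 − rank ∂_2 = (12 − 5) − 7 = 0, and the invariant factors of ∂_2 are all 1, so H_1 ≅ 0.
  H_2: rank ker ∂_2 − rank ∂_3 = (8 − 7) − 0 = 1, and there is no ∂_3, so H_2 ≅ Z.

As a check, the Euler characteristic is 6 − 12 + 8 = 2, which agrees with 1 − 0 + 1 = 2.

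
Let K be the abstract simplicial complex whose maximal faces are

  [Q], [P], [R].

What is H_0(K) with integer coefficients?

Take the total order P < Q < R on the vertex set. Then K (dimension 0) consists of the simplices:

  0-simplices (3): P, Q, R

Hence C_0 ≅ Z^3.

Computing H_k = (kernel of ∂_k) / (image of ∂_{k+1}):

  H_0: rank C_0 − rank ∂_1 = 3 − 0 = 3, and there is no ∂_1, so H_0 ≅ Z^3.

(K is a triangulation of a set of 3 points.)

H_0 = Z^3.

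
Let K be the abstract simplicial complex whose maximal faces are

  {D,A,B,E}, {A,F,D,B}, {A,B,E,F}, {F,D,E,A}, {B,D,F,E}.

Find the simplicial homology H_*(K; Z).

Order the vertices as A < B < D < E < F. Listing each simplex with vertices in this order, K has dimension 3 with simplices:

  0-simplices (5): A, B, D, E, F
  1-simplices (10): AB, AD, AE, AF, BD, BE, BF, DE, DF, EF
  2-simplices (10): ABD, ABE, ABF, ADE, ADF, AEF, BDE, BDF, BEF, DEF
  3-simplices (5): ABDE, ABDF, ABEF, ADEF, BDEF

so the chain groups are C_0 ≅ Z^5, C_1 ≅ Z^10, C_2 ≅ Z^10, C_3 ≅ Z^5.

Boundary ∂_1: C_1 → C_0 sends each edge [p,q] (with p < q) to q − p.
This gives a 5×10 integer matrix of rank 4; reducing to Smith normal form yields diagonal entries (1,1,1,1).

Boundary ∂_2: C_2 → C_1 sends each 2-simplex [p,q,r] to [q,r] − [p,r] + [p,q]. For instance
  ∂DEF = EF − DF + DE,
  ∂BDE = DE − BE + BD.
As a 10×10 matrix over Z this has rank 6, with invariant factors (1,1,1,1,1,1).

Boundary ∂_3: C_3 → C_2 sends each 3-simplex σ to the alternating sum Σ_i (−1)^i (σ with its i-th vertex removed). For instance
  ∂BDEF = DEF − BEF + BDF − BDE,
  ∂ABDE = BDE − ADE + ABE − ABD.
The resulting 10×5 matrix has rank 4, and its Smith normal form has invariant factors (1,1,1,1).

Computing H_k = (kernel of ∂_k) / (image of ∂_{k+1}):

  H_0: rank C_0 − rank ∂_1 = 5 − 4 = 1, and the invariant factors of ∂_1 are all 1, so H_0 ≅ Z.
  H_1: rank ker ∂_1 − rank ∂_2 = (10 − 4) − 6 = 0, and the invariant factors of ∂_2 are all 1, so H_1 ≅ 0.
  H_2: rank ker ∂_2 − rank ∂_3 = (10 − 6) − 4 = 0, and the invariant factors of ∂_3 are all 1, so H_2 ≅ 0.
  H_3: rank ker ∂_3 − rank ∂_4 = (5 − 4) − 0 = 1, and there is no ∂_4, so H_3 ≅ Z.

(K is a triangulation of the 3-sphere S^3.)

H_0 ≅ Z,  H_1 = 0,  H_2 = 0,  H_3 ≅ Z.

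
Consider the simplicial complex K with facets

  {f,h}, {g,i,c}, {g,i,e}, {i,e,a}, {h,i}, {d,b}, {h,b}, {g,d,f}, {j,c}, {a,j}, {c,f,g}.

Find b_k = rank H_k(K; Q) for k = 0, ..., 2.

b_0 = 1, b_1 = 3, b_2 = 0.

Fix the vertex order a < b < c < d < e < f < g < h < i < j and write every simplex with vertices in increasing order. Then dim K = 2 and the simplices of K are:

  0-simplices (10): a, b, c, d, e, f, g, h, i, j
  1-simplices (17): ae, ai, aj, bd, bh, cf, cg, ci, cj, df, dg, eg, ei, fg, fh, gi, hi
  2-simplices (5): aei, cfg, cgi, dfg, egi

so the chain groups are C_0 ≅ Z^10, C_1 ≅ Z^17, C_2 ≅ Z^5.

Boundary ∂_1: C_1 → C_0 sends each edge [p,q] (with p < q) to q − p.
The 10×17 boundary matrix has rank 9 and Smith normal form diag(1,1,1,1,1,1,1,1,1).

Boundary ∂_2: C_2 → C_1 maps a triangle to the signed sum of its edges. For instance
  ∂cgi = gi − ci + cg,
  ∂egi = gi − ei + eg.
As a 17×5 matrix over Z this has rank 5, with invariant factors (1,1,1,1,1).

Reading off H_k = ker ∂_k / im ∂_{k+1}:

  H_0: rank C_0 − rank ∂_1 = 10 − 9 = 1, and the invariant factors of ∂_1 are all 1, so H_0 ≅ Z.
  H_1: rank ker ∂_1 − rank ∂_2 = (17 − 9) − 5 = 3, and the invariant factors of ∂_2 are all 1, so H_1 ≅ Z^3.
  H_2: rank ker ∂_2 − rank ∂_3 = (5 − 5) − 0 = 0, and there is no ∂_3, so H_2 ≅ 0.

Hence the Betti numbers are b_0 = 1, b_1 = 3, b_2 = 0.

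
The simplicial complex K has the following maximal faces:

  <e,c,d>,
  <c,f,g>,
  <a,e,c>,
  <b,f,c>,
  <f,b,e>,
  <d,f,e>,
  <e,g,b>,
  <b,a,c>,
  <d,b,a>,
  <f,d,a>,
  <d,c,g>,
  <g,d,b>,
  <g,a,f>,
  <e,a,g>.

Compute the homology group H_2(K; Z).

Take the total order a < b < c < d < e < f < g on the vertex set. Then K (dimension 2) consists of the simplices:

  0-simplices (7): a, b, c, d, e, f, g
  1-simplices (21): ab, ac, ad, ae, af, ag, bc, bd, be, bf, bg, cd, ce, cf, cg, de, df, dg, ef, eg, fg
  2-simplices (14): abc, abd, ace, adf, aeg, afg, bcf, bdg, bef, beg, cde, cdg, cfg, def

giving chain groups C_0 ≅ Z^7, C_1 ≅ Z^21, C_2 ≅ Z^14.

Boundary ∂_1: C_1 → C_0 maps an edge to its endpoints' difference, ∂[p,q] = q − p. For instance
  ∂ag = g − a.
The resulting 7×21 matrix has rank 6, and its Smith normal form has invariant factors (1,1,1,1,1,1).

The boundary map ∂_2: C_2 → C_1 acts by ∂[p,q,r] = [q,r] − [p,r] + [p,q]. For instance
  ∂cfg = fg − cg + cf,
  ∂bcf = cf − bf + bc.
The 21×14 boundary matrix has rank 13 and Smith normal form diag(1,1,1,1,1,1,1,1,1,1,1,1,1).

Computing H_k = (kernel of ∂_k) / (image of ∂_{k+1}):

  H_2: rank ker ∂_2 − rank ∂_3 = (14 − 13) − 0 = 1, and there is no ∂_3, so H_2 = Z.

(K is a triangulation of the torus T^2.)

H_2 ≅ Z.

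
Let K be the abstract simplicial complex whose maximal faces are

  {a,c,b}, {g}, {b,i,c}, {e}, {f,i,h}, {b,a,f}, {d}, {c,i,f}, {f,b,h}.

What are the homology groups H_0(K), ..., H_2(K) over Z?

H_0 ≅ Z^4,  H_1 ≅ Z,  H_2 = 0.

We work with the vertex ordering a < b < c < d < e < f < g < h < i. The simplices of K, each written with vertices in increasing order, are:

  0-simplices (9): a, b, c, d, e, f, g, h, i
  1-simplices (12): ab, ac, af, bc, bf, bh, bi, cf, ci, fh, fi, hi
  2-simplices (6): abc, abf, bci, bfh, cfi, fhi

Hence C_0 ≅ Z^9, C_1 ≅ Z^12, C_2 ≅ Z^6.

Boundary ∂_1: C_1 → C_0 sends each edge [p,q] (with p < q) to q − p.
This gives a 9×12 integer matrix of rank 5; reducing to Smith normal form yields diagonal entries (1,1,1,1,1).

Boundary ∂_2: C_2 → C_1 acts by ∂[p,q,r] = [q,r] − [p,r] + [p,q]. For instance
  ∂abf = bf − af + ab,
  ∂cfi = fi − ci + cf.
This gives a 12×6 integer matrix of rank 6; reducing to Smith normal form yields diagonal entries (1,1,1,1,1,1).

Now H_k = ker ∂_k / im ∂_{k+1}, so:

  H_0: rank C_0 − rank ∂_1 = 9 − 5 = 4, and the invariant factors of ∂_1 are all 1, so H_0 = Z^4.
  H_1: rank ker ∂_1 − rank ∂_2 = (12 − 5) − 6 = 1, and the invariant factors of ∂_2 are all 1, so H_1 = Z.
  H_2: rank ker ∂_2 − rank ∂_3 = (6 − 6) − 0 = 0, and there is no ∂_3, so H_2 = 0.

As a check, the Euler characteristic is 9 − 12 + 6 = 3, which agrees with 4 − 1 + 0 = 3.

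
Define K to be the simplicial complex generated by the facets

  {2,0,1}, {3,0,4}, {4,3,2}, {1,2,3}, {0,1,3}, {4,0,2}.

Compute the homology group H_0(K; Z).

We work with the vertex ordering 0 < 1 < 2 < 3 < 4. The simplices of K, each written with vertices in increasing order, are:

  0-simplices (5): [0], [1], [2], [3], [4]
  1-simplices (9): [0,1], [0,2], [0,3], [0,4], [1,2], [1,3], [2,3], [2,4], [3,4]
  2-simplices (6): [0,1,2], [0,1,3], [0,2,4], [0,3,4], [1,2,3], [2,3,4]

Hence C_0 ≅ Z^5, C_1 ≅ Z^9, C_2 ≅ Z^6.

The boundary map ∂_1: C_1 → C_0 maps an edge to its endpoints' difference, ∂[p,q] = q − p.
This gives a 5×9 integer matrix of rank 4; reducing to Smith normal form yields diagonal entries (1,1,1,1).

The boundary map ∂_2: C_2 → C_1 sends each 2-simplex [p,q,r] to [q,r] − [p,r] + [p,q]. For instance
  ∂[2,3,4] = [3,4] − [2,4] + [2,3],
  ∂[0,3,4] = [3,4] − [0,4] + [0,3].
As a 9×6 matrix over Z this has rank 5, with invariant factors (1,1,1,1,1).

Computing H_k = (kernel of ∂_k) / (image of ∂_{k+1}):

  H_0: rank C_0 − rank ∂_1 = 5 − 4 = 1, and the invariant factors of ∂_1 are all 1, so H_0 = Z.

(K is a triangulation of the 2-sphere S^2.)

H_0 = Z.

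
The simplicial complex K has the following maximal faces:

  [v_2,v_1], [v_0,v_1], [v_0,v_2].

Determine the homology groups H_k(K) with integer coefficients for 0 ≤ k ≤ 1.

H_0 ≅ Z,  H_1 ≅ Z.

Order the vertices as v_0 < v_1 < v_2. Listing each simplex with vertices in this order, K has dimension 1 with simplices:

  0-simplices (3): [v_0], [v_1], [v_2]
  1-simplices (3): [v_0,v_1], [v_0,v_2], [v_1,v_2]

so the chain groups are C_0 ≅ Z^3, C_1 ≅ Z^3.

∂_1: C_1 → C_0 is given by ∂[p,q] = [q] − [p]. For instance
  ∂[v_0,v_1] = [v_1] − [v_0].
The 3×3 boundary matrix has rank 2 and Smith normal form diag(1,1).

Reading off H_k = ker ∂_k / im ∂_{k+1}:

  H_0: rank C_0 − rank ∂_1 = 3 − 2 = 1, and the invariant factors of ∂_1 are all 1, so H_0 = Z.
  H_1: rank ker ∂_1 − rank ∂_2 = (3 − 2) − 0 = 1, and there is no ∂_2, so H_1 = Z.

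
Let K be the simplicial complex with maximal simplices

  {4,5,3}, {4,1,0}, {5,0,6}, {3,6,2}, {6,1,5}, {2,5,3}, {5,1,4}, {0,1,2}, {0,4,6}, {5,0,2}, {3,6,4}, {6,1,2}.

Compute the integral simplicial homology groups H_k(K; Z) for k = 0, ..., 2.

H_0 = Z,  H_1 = Z/2,  H_2 = 0.

K has 7 vertices, 18 edges, 12 triangles.
rank ∂_0 = 0, rank ∂_1 = 6 ⇒ b_0 = 7 − 0 − 6 = 1; all invariant factors of ∂_1 are 1 so no torsion. So H_0 = Z.
rank ∂_1 = 6, rank ∂_2 = 12 ⇒ b_1 = 18 − 6 − 12 = 0; ∂_2 has invariant factor(s) [2] giving torsion. So H_1 = Z/2.
rank ∂_2 = 12, rank ∂_3 = 0 ⇒ b_2 = 12 − 12 − 0 = 0. So H_2 = 0.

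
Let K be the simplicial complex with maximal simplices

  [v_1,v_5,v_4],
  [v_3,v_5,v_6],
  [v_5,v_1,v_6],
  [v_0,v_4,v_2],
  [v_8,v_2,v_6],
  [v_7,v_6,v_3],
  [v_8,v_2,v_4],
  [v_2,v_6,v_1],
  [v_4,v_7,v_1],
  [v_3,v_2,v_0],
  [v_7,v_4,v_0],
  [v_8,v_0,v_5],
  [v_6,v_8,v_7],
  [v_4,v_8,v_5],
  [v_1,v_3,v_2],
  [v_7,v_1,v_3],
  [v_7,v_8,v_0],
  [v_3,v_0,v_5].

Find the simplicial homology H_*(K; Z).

H_0 = Z,  H_1 = Z ⊕ Z/2,  H_2 = 0.

We work with the vertex ordering v_0 < v_1 < v_2 < v_3 < v_4 < v_5 < v_6 < v_7 < v_8. The simplices of K, each written with vertices in increasing order, are:

  0-simplices (9): [v_0], [v_1], [v_2], [v_3], [v_4], [v_5], [v_6], [v_7], [v_8]
  1-simplices (27): (27 of them)
  2-simplices (18): (18 of them)

giving chain groups C_0 ≅ Z^9, C_1 ≅ Z^27, C_2 ≅ Z^18.

The boundary map ∂_1: C_1 → C_0 maps an edge to its endpoints' difference, ∂[p,q] = q − p. For instance
  ∂[v_0,v_2] = [v_2] − [v_0].
The resulting 9×27 matrix has rank 8, and its Smith normal form has invariant factors (1,1,1,1,1,1,1,1).

Boundary ∂_2: C_2 → C_1 sends each 2-simplex [p,q,r] to [q,r] − [p,r] + [p,q]. For instance
  ∂[v_0,v_2,v_3] = [v_2,v_3] − [v_0,v_3] + [v_0,v_2],
  ∂[v_0,v_3,v_5] = [v_3,v_5] − [v_0,v_5] + [v_0,v_3].
This gives a 27×18 integer matrix of rank 18; reducing to Smith normal form yields diagonal entries (1,1,1,1,1,1,1,1,1,1,1,1,1,1,1,1,1,2).

Now H_k = ker ∂_k / im ∂_{k+1}, so:

  H_0: rank C_0 − rank ∂_1 = 9 − 8 = 1, and the invariant factors of ∂_1 are all 1, so H_0 ≅ Z.
  H_1: rank ker ∂_1 − rank ∂_2 = (27 − 8) − 18 = 1, and ∂_2 has invariant factor 2 > 1, so H_1 ≅ Z ⊕ Z/2.
  H_2: rank ker ∂_2 − rank ∂_3 = (18 − 18) − 0 = 0, and there is no ∂_3, so H_2 ≅ 0.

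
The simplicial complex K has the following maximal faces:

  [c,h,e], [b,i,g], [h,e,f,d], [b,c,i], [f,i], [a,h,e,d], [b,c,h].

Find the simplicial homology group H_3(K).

H_3 ≅ 0.

Take the total order a < b < c < d < e < f < g < h < i on the vertex set. Then K (dimension 3) consists of the simplices:

  0-simplices (9): a, b, c, d, e, f, g, h, i
  1-simplices (18): ad, ae, ah, bc, bg, bh, bi, ce, ch, ci, de, df, dh, ef, eh, fh, fi, gi
  2-simplices (11): ade, adh, aeh, bch, bci, bgi, ceh, def, deh, dfh, efh
  3-simplices (2): adeh, defh

Hence C_0 ≅ Z^9, C_1 ≅ Z^18, C_2 ≅ Z^11, C_3 ≅ Z^2.

Boundary ∂_1: C_1 → C_0 sends each edge [p,q] (with p < q) to q − p. For instance
  ∂de = e − d.
The resulting 9×18 matrix has rank 8, and its Smith normal form has invariant factors (1,1,1,1,1,1,1,1).

The boundary map ∂_2: C_2 → C_1 maps a triangle to the signed sum of its edges. For instance
  ∂aeh = eh − ah + ae,
  ∂bgi = gi − bi + bg.
As a 18×11 matrix over Z this has rank 9, with invariant factors (1,1,1,1,1,1,1,1,1).

∂_3: C_3 → C_2 sends each 3-simplex σ to the alternating sum Σ_i (−1)^i (σ with its i-th vertex removed). For instance
  ∂defh = efh − dfh + deh − def,
  ∂adeh = deh − aeh + adh − ade.
The resulting 11×2 matrix has rank 2, and its Smith normal form has invariant factors (1,1).

Computing H_k = (kernel of ∂_k) / (image of ∂_{k+1}):

  H_3: rank ker ∂_3 − rank ∂_4 = (2 − 2) − 0 = 0, and there is no ∂_4, so H_3 ≅ 0.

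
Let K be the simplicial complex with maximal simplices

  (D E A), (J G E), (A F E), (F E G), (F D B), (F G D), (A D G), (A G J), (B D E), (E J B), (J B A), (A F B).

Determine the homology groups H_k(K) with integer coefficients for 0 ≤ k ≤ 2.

H_0 = Z,  H_1 = Z/2,  H_2 = 0.

K has 7 vertices, 18 edges, 12 triangles.
rank ∂_0 = 0, rank ∂_1 = 6 ⇒ b_0 = 7 − 0 − 6 = 1; all invariant factors of ∂_1 are 1 so no torsion. So H_0 = Z.
rank ∂_1 = 6, rank ∂_2 = 12 ⇒ b_1 = 18 − 6 − 12 = 0; ∂_2 has invariant factor(s) [2] giving torsion. So H_1 = Z/2.
rank ∂_2 = 12, rank ∂_3 = 0 ⇒ b_2 = 12 − 12 − 0 = 0. So H_2 = 0.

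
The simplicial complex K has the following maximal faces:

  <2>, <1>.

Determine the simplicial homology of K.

Order the vertices as 1 < 2. Listing each simplex with vertices in this order, K has dimension 0 with simplices:

  0-simplices (2): [1], [2]

so the chain groups are C_0 ≅ Z^2.

From H_k ≅ ker(∂_k) / im(∂_{k+1}) we obtain:

  H_0: rank C_0 − rank ∂_1 = 2 − 0 = 2, and there is no ∂_1, so H_0 ≅ Z^2.

(K is a triangulation of a set of 2 points.)

H_0 ≅ Z^2.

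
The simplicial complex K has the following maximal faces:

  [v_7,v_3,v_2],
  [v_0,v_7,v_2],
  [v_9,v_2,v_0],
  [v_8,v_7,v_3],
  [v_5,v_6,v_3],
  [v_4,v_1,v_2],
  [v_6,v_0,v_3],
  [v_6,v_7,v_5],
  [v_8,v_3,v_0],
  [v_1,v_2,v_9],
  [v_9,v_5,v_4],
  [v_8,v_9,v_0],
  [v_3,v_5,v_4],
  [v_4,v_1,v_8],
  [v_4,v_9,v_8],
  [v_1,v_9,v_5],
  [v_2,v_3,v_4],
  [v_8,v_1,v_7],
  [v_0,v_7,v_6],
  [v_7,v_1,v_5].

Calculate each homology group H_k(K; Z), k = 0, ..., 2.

H_0 = Z,  H_1 = Z ⊕ Z_2,  H_2 = 0.

We work with the vertex ordering v_0 < v_1 < v_2 < v_3 < v_4 < v_5 < v_6 < v_7 < v_8 < v_9. The simplices of K, each written with vertices in increasing order, are:

  0-simplices (10): [v_0], [v_1], [v_2], [v_3], [v_4], [v_5], [v_6], [v_7], [v_8], [v_9]
  1-simplices (30): (30 of them)
  2-simplices (20): (20 of them)

Hence C_0 ≅ Z^10, C_1 ≅ Z^30, C_2 ≅ Z^20.

The boundary map ∂_1: C_1 → C_0 is given by ∂[p,q] = [q] − [p]. For instance
  ∂[v_0,v_9] = [v_9] − [v_0].
The 10×30 boundary matrix has rank 9 and Smith normal form diag(1,1,1,1,1,1,1,1,1).

The boundary map ∂_2: C_2 → C_1 maps a triangle to the signed sum of its edges. For instance
  ∂[v_5,v_6,v_7] = [v_6,v_7] − [v_5,v_7] + [v_5,v_6],
  ∂[v_0,v_3,v_8] = [v_3,v_8] − [v_0,v_8] + [v_0,v_3].
The 30×20 boundary matrix has rank 20 and Smith normal form diag(1,1,1,1,1,1,1,1,1,1,1,1,1,1,1,1,1,1,1,2).

From H_k ≅ ker(∂_k) / im(∂_{k+1}) we obtain:

  H_0: rank C_0 − rank ∂_1 = 10 − 9 = 1, and the invariant factors of ∂_1 are all 1, so H_0 ≅ Z.
  H_1: rank ker ∂_1 − rank ∂_2 = (30 − 9) − 20 = 1, and ∂_2 has invariant factor 2 > 1, so H_1 ≅ Z ⊕ Z_2.
  H_2: rank ker ∂_2 − rank ∂_3 = (20 − 20) − 0 = 0, and there is no ∂_3, so H_2 ≅ 0.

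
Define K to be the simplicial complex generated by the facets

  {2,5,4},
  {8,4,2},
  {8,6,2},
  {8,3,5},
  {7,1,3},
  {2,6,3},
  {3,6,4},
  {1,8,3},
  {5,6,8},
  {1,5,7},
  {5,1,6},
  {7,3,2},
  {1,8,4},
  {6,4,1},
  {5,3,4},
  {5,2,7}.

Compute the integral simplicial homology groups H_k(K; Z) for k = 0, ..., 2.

Order the vertices as 1 < 2 < 3 < 4 < 5 < 6 < 7 < 8. Listing each simplex with vertices in this order, K has dimension 2 with simplices:

  0-simplices (8): [1], [2], [3], [4], [5], [6], [7], [8]
  1-simplices (24): (24 of them)
  2-simplices (16): [1,3,7], [1,3,8], [1,4,6], [1,4,8], [1,5,6], [1,5,7], [2,3,6], [2,3,7], [2,4,5], [2,4,8], [2,5,7], [2,6,8], [3,4,5], [3,4,6], [3,5,8], [5,6,8]

giving chain groups C_0 ≅ Z^8, C_1 ≅ Z^24, C_2 ≅ Z^16.

The boundary map ∂_1: C_1 → C_0 maps an edge to its endpoints' difference, ∂[p,q] = q − p.
As a 8×24 matrix over Z this has rank 7, with invariant factors (1,1,1,1,1,1,1).

Boundary ∂_2: C_2 → C_1 acts by ∂[p,q,r] = [q,r] − [p,r] + [p,q]. For instance
  ∂[1,3,7] = [3,7] − [1,7] + [1,3],
  ∂[2,4,5] = [4,5] − [2,5] + [2,4].
As a 24×16 matrix over Z this has rank 15, with invariant factors (1,1,1,1,1,1,1,1,1,1,1,1,1,1,1).

From H_k ≅ ker(∂_k) / im(∂_{k+1}) we obtain:

  H_0: rank C_0 − rank ∂_1 = 8 − 7 = 1, and the invariant factors of ∂_1 are all 1, so H_0 ≅ Z.
  H_1: rank ker ∂_1 − rank ∂_2 = (24 − 7) − 15 = 2, and the invariant factors of ∂_2 are all 1, so H_1 ≅ Z^2.
  H_2: rank ker ∂_2 − rank ∂_3 = (16 − 15) − 0 = 1, and there is no ∂_3, so H_2 ≅ Z.

(K is a triangulation of the torus T^2.)

H_0 = Z,  H_1 = Z^2,  H_2 = Z.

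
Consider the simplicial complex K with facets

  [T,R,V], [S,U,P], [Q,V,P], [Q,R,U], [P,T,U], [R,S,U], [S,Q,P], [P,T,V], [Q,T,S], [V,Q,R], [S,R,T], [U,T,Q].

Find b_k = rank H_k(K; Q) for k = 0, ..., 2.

b_0 = 1, b_1 = 0, b_2 = 0.

We work with the vertex ordering P < Q < R < S < T < U < V. The simplices of K, each written with vertices in increasing order, are:

  0-simplices (7): P, Q, R, S, T, U, V
  1-simplices (18): PQ, PS, PT, PU, PV, QR, QS, QT, QU, QV, RS, RT, RU, RV, ST, SU, TU, TV
  2-simplices (12): PQS, PQV, PSU, PTU, PTV, QRU, QRV, QST, QTU, RST, RSU, RTV

so the chain groups are C_0 ≅ Z^7, C_1 ≅ Z^18, C_2 ≅ Z^12.

Boundary ∂_1: C_1 → C_0 maps an edge to its endpoints' difference, ∂[p,q] = q − p. For instance
  ∂PV = V − P.
The resulting 7×18 matrix has rank 6, and its Smith normal form has invariant factors (1,1,1,1,1,1).

∂_2: C_2 → C_1 acts by ∂[p,q,r] = [q,r] − [p,r] + [p,q]. For instance
  ∂PSU = SU − PU + PS,
  ∂QRU = RU − QU + QR.
As a 18×12 matrix over Z this has rank 12, with invariant factors (1,1,1,1,1,1,1,1,1,1,1,2).

Reading off H_k = ker ∂_k / im ∂_{k+1}:

  H_0: rank C_0 − rank ∂_1 = 7 − 6 = 1, and the invariant factors of ∂_1 are all 1, so H_0 ≅ Z.
  H_1: rank ker ∂_1 − rank ∂_2 = (18 − 6) − 12 = 0, and ∂_2 has invariant factor 2 > 1, so H_1 ≅ Z/2.
  H_2: rank ker ∂_2 − rank ∂_3 = (12 − 12) − 0 = 0, and there is no ∂_3, so H_2 ≅ 0.

(K is a triangulation of the real projective plane RP^2.)

Hence the Betti numbers are b_0 = 1, b_1 = 0, b_2 = 0.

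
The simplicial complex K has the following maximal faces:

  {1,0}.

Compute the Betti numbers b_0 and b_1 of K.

b_0 = 1, b_1 = 0.

Fix the vertex order 0 < 1 and write every simplex with vertices in increasing order. Then dim K = 1 and the simplices of K are:

  0-simplices (2): [0], [1]
  1-simplices (1): [0,1]

Hence C_0 ≅ Z^2, C_1 ≅ Z^1.

Boundary ∂_1: C_1 → C_0 is given by ∂[p,q] = [q] − [p]. For instance
  ∂[0,1] = [1] − [0].
This gives a 2×1 integer matrix of rank 1; reducing to Smith normal form yields diagonal entries (1).

Reading off H_k = ker ∂_k / im ∂_{k+1}:

  H_0: rank C_0 − rank ∂_1 = 2 − 1 = 1, and the invariant factors of ∂_1 are all 1, so H_0 ≅ Z.
  H_1: rank ker ∂_1 − rank ∂_2 = (1 − 1) − 0 = 0, and there is no ∂_2, so H_1 ≅ 0.

Hence the Betti numbers are b_0 = 1, b_1 = 0.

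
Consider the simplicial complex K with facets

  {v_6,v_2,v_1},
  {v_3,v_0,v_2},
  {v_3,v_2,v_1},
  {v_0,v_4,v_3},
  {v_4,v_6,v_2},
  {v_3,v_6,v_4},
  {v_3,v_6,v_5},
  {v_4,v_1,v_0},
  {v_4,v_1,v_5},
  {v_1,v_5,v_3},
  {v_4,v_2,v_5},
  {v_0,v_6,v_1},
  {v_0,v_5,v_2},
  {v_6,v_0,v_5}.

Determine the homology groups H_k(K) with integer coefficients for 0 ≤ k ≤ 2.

H_0 = Z,  H_1 = Z^2,  H_2 = Z.

We work with the vertex ordering v_0 < v_1 < v_2 < v_3 < v_4 < v_5 < v_6. The simplices of K, each written with vertices in increasing order, are:

  0-simplices (7): [v_0], [v_1], [v_2], [v_3], [v_4], [v_5], [v_6]
  1-simplices (21): (21 of them)
  2-simplices (14): (14 of them)

Hence C_0 ≅ Z^7, C_1 ≅ Z^21, C_2 ≅ Z^14.

∂_1: C_1 → C_0 sends each edge [p,q] (with p < q) to q − p. For instance
  ∂[v_3,v_4] = [v_4] − [v_3].
This gives a 7×21 integer matrix of rank 6; reducing to Smith normal form yields diagonal entries (1,1,1,1,1,1).

The boundary map ∂_2: C_2 → C_1 maps a triangle to the signed sum of its edges. For instance
  ∂[v_2,v_4,v_5] = [v_4,v_5] − [v_2,v_5] + [v_2,v_4],
  ∂[v_0,v_1,v_4] = [v_1,v_4] − [v_0,v_4] + [v_0,v_1].
This gives a 21×14 integer matrix of rank 13; reducing to Smith normal form yields diagonal entries (1,1,1,1,1,1,1,1,1,1,1,1,1).

Now H_k = ker ∂_k / im ∂_{k+1}, so:

  H_0: rank C_0 − rank ∂_1 = 7 − 6 = 1, and the invariant factors of ∂_1 are all 1, so H_0 = Z.
  H_1: rank ker ∂_1 − rank ∂_2 = (21 − 6) − 13 = 2, and the invariant factors of ∂_2 are all 1, so H_1 = Z^2.
  H_2: rank ker ∂_2 − rank ∂_3 = (14 − 13) − 0 = 1, and there is no ∂_3, so H_2 = Z.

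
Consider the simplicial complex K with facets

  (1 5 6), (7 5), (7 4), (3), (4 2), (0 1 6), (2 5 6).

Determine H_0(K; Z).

Fix the vertex order 0 < 1 < 2 < 3 < 4 < 5 < 6 < 7 and write every simplex with vertices in increasing order. Then dim K = 2 and the simplices of K are:

  0-simplices (8): [0], [1], [2], [3], [4], [5], [6], [7]
  1-simplices (10): [0,1], [0,6], [1,5], [1,6], [2,4], [2,5], [2,6], [4,7], [5,6], [5,7]
  2-simplices (3): [0,1,6], [1,5,6], [2,5,6]

so the chain groups are C_0 ≅ Z^8, C_1 ≅ Z^10, C_2 ≅ Z^3.

Boundary ∂_1: C_1 → C_0 maps an edge to its endpoints' difference, ∂[p,q] = q − p.
The resulting 8×10 matrix has rank 6, and its Smith normal form has invariant factors (1,1,1,1,1,1).

∂_2: C_2 → C_1 maps a triangle to the signed sum of its edges. For instance
  ∂[1,5,6] = [5,6] − [1,6] + [1,5],
  ∂[0,1,6] = [1,6] − [0,6] + [0,1].
As a 10×3 matrix over Z this has rank 3, with invariant factors (1,1,1).

Now H_k = ker ∂_k / im ∂_{k+1}, so:

  H_0: rank C_0 − rank ∂_1 = 8 − 6 = 2, and the invariant factors of ∂_1 are all 1, so H_0 = Z^2.

H_0 ≅ Z^2.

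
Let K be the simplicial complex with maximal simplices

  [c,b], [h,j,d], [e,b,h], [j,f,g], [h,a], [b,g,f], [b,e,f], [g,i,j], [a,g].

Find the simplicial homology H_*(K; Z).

We work with the vertex ordering a < b < c < d < e < f < g < h < i < j. The simplices of K, each written with vertices in increasing order, are:

  0-simplices (10): a, b, c, d, e, f, g, h, i, j
  1-simplices (17): ag, ah, bc, be, bf, bg, bh, dh, dj, ef, eh, fg, fj, gi, gj, hj, ij
  2-simplices (6): bef, beh, bfg, dhj, fgj, gij

so the chain groups are C_0 ≅ Z^10, C_1 ≅ Z^17, C_2 ≅ Z^6.

∂_1: C_1 → C_0 maps an edge to its endpoints' difference, ∂[p,q] = q − p.
As a 10×17 matrix over Z this has rank 9, with invariant factors (1,1,1,1,1,1,1,1,1).

The boundary map ∂_2: C_2 → C_1 sends each 2-simplex [p,q,r] to [q,r] − [p,r] + [p,q]. For instance
  ∂bef = ef − bf + be,
  ∂fgj = gj − fj + fg.
As a 17×6 matrix over Z this has rank 6, with invariant factors (1,1,1,1,1,1).

Now H_k = ker ∂_k / im ∂_{k+1}, so:

  H_0: rank C_0 − rank ∂_1 = 10 − 9 = 1, and the invariant factors of ∂_1 are all 1, so H_0 = Z.
  H_1: rank ker ∂_1 − rank ∂_2 = (17 − 9) − 6 = 2, and the invariant factors of ∂_2 are all 1, so H_1 = Z^2.
  H_2: rank ker ∂_2 − rank ∂_3 = (6 − 6) − 0 = 0, and there is no ∂_3, so H_2 = 0.

H_0 = Z,  H_1 = Z^2,  H_2 = 0.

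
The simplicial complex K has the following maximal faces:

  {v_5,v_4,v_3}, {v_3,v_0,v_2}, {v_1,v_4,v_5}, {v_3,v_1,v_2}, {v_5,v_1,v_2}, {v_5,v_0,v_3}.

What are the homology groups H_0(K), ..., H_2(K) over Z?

H_0 ≅ Z,  H_1 ≅ Z,  H_2 = 0.

Take the total order v_0 < v_1 < v_2 < v_3 < v_4 < v_5 on the vertex set. Then K (dimension 2) consists of the simplices:

  0-simplices (6): [v_0], [v_1], [v_2], [v_3], [v_4], [v_5]
  1-simplices (12): [v_0,v_2], [v_0,v_3], [v_0,v_5], [v_1,v_2], [v_1,v_3], [v_1,v_4], [v_1,v_5], [v_2,v_3], [v_2,v_5], [v_3,v_4], [v_3,v_5], [v_4,v_5]
  2-simplices (6): [v_0,v_2,v_3], [v_0,v_3,v_5], [v_1,v_2,v_3], [v_1,v_2,v_5], [v_1,v_4,v_5], [v_3,v_4,v_5]

so the chain groups are C_0 ≅ Z^6, C_1 ≅ Z^12, C_2 ≅ Z^6.

The boundary map ∂_1: C_1 → C_0 sends each edge [p,q] (with p < q) to q − p. For instance
  ∂[v_0,v_2] = [v_2] − [v_0].
The 6×12 boundary matrix has rank 5 and Smith normal form diag(1,1,1,1,1).

The boundary map ∂_2: C_2 → C_1 sends each 2-simplex [p,q,r] to [q,r] − [p,r] + [p,q]. For instance
  ∂[v_3,v_4,v_5] = [v_4,v_5] − [v_3,v_5] + [v_3,v_4],
  ∂[v_0,v_3,v_5] = [v_3,v_5] − [v_0,v_5] + [v_0,v_3].
The 12×6 boundary matrix has rank 6 and Smith normal form diag(1,1,1,1,1,1).

Reading off H_k = ker ∂_k / im ∂_{k+1}:

  H_0: rank C_0 − rank ∂_1 = 6 − 5 = 1, and the invariant factors of ∂_1 are all 1, so H_0 ≅ Z.
  H_1: rank ker ∂_1 − rank ∂_2 = (12 − 5) − 6 = 1, and the invariant factors of ∂_2 are all 1, so H_1 ≅ Z.
  H_2: rank ker ∂_2 − rank ∂_3 = (6 − 6) − 0 = 0, and there is no ∂_3, so H_2 ≅ 0.

As a check, the Euler characteristic is 6 − 12 + 6 = 0, which agrees with 1 − 1 + 0 = 0.
(K is a triangulation of the cylinder S^1 x I.)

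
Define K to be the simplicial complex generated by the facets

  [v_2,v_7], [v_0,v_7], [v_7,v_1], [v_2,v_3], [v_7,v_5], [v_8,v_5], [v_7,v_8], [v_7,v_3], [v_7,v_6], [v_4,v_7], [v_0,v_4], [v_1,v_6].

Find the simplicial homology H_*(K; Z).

We work with the vertex ordering v_0 < v_1 < v_2 < v_3 < v_4 < v_5 < v_6 < v_7 < v_8. The simplices of K, each written with vertices in increasing order, are:

  0-simplices (9): [v_0], [v_1], [v_2], [v_3], [v_4], [v_5], [v_6], [v_7], [v_8]
  1-simplices (12): [v_0,v_4], [v_0,v_7], [v_1,v_6], [v_1,v_7], [v_2,v_3], [v_2,v_7], [v_3,v_7], [v_4,v_7], [v_5,v_7], [v_5,v_8], [v_6,v_7], [v_7,v_8]

giving chain groups C_0 ≅ Z^9, C_1 ≅ Z^12.

∂_1: C_1 → C_0 is given by ∂[p,q] = [q] − [p].
As a 9×12 matrix over Z this has rank 8, with invariant factors (1,1,1,1,1,1,1,1).

Reading off H_k = ker ∂_k / im ∂_{k+1}:

  H_0: rank C_0 − rank ∂_1 = 9 − 8 = 1, and the invariant factors of ∂_1 are all 1, so H_0 = Z.
  H_1: rank ker ∂_1 − rank ∂_2 = (12 − 8) − 0 = 4, and there is no ∂_2, so H_1 = Z^4.

As a check, the Euler characteristic is 9 − 12 = -3, which agrees with 1 − 4 = -3.

H_0 ≅ Z,  H_1 ≅ Z^4.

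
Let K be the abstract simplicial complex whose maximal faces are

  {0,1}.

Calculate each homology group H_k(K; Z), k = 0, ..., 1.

H_0 = Z,  H_1 = 0.

Take the total order 0 < 1 on the vertex set. Then K (dimension 1) consists of the simplices:

  0-simplices (2): [0], [1]
  1-simplices (1): [0,1]

giving chain groups C_0 ≅ Z^2, C_1 ≅ Z^1.

Boundary ∂_1: C_1 → C_0 maps an edge to its endpoints' difference, ∂[p,q] = q − p. For instance
  ∂[0,1] = [1] − [0].
The 2×1 boundary matrix has rank 1 and Smith normal form diag(1).

Reading off H_k = ker ∂_k / im ∂_{k+1}:

  H_0: rank C_0 − rank ∂_1 = 2 − 1 = 1, and the invariant factors of ∂_1 are all 1, so H_0 = Z.
  H_1: rank ker ∂_1 − rank ∂_2 = (1 − 1) − 0 = 0, and there is no ∂_2, so H_1 = 0.

As a check, the Euler characteristic is 2 − 1 = 1, which agrees with 1 − 0 = 1.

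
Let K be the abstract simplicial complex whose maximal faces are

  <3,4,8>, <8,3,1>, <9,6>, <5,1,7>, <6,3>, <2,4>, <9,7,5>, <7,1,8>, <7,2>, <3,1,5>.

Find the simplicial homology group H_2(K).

H_2 ≅ 0.

We work with the vertex ordering 1 < 2 < 3 < 4 < 5 < 6 < 7 < 8 < 9. The simplices of K, each written with vertices in increasing order, are:

  0-simplices (9): [1], [2], [3], [4], [5], [6], [7], [8], [9]
  1-simplices (16): [1,3], [1,5], [1,7], [1,8], [2,4], [2,7], [3,4], [3,5], [3,6], [3,8], [4,8], [5,7], [5,9], [6,9], [7,8], [7,9]
  2-simplices (6): [1,3,5], [1,3,8], [1,5,7], [1,7,8], [3,4,8], [5,7,9]

so the chain groups are C_0 ≅ Z^9, C_1 ≅ Z^16, C_2 ≅ Z^6.

The boundary map ∂_1: C_1 → C_0 maps an edge to its endpoints' difference, ∂[p,q] = q − p. For instance
  ∂[7,9] = [9] − [7].
As a 9×16 matrix over Z this has rank 8, with invariant factors (1,1,1,1,1,1,1,1).

The boundary map ∂_2: C_2 → C_1 maps a triangle to the signed sum of its edges. For instance
  ∂[5,7,9] = [7,9] − [5,9] + [5,7],
  ∂[3,4,8] = [4,8] − [3,8] + [3,4].
As a 16×6 matrix over Z this has rank 6, with invariant factors (1,1,1,1,1,1).

Reading off H_k = ker ∂_k / im ∂_{k+1}:

  H_2: rank ker ∂_2 − rank ∂_3 = (6 − 6) − 0 = 0, and there is no ∂_3, so H_2 ≅ 0.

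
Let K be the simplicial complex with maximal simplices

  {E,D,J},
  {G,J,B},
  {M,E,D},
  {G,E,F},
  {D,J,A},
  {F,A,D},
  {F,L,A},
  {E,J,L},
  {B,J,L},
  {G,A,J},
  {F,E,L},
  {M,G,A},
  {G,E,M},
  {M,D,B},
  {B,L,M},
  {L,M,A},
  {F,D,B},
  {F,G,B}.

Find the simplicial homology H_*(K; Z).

H_0 ≅ Z,  H_1 ≅ Z^2,  H_2 ≅ Z.

Order the vertices as A < B < D < E < F < G < J < L < M. Listing each simplex with vertices in this order, K has dimension 2 with simplices:

  0-simplices (9): A, B, D, E, F, G, J, L, M
  1-simplices (27): AD, AF, AG, AJ, AL, AM, BD, BF, BG, BJ, BL, BM, DE, DF, DJ, DM, EF, EG, EJ, EL, EM, FG, FL, GJ, GM, JL, LM
  2-simplices (18): ADF, ADJ, AFL, AGJ, AGM, ALM, BDF, BDM, BFG, BGJ, BJL, BLM, DEJ, DEM, EFG, EFL, EGM, EJL

Hence C_0 ≅ Z^9, C_1 ≅ Z^27, C_2 ≅ Z^18.

∂_1: C_1 → C_0 maps an edge to its endpoints' difference, ∂[p,q] = q − p.
This gives a 9×27 integer matrix of rank 8; reducing to Smith normal form yields diagonal entries (1,1,1,1,1,1,1,1).

∂_2: C_2 → C_1 sends each 2-simplex [p,q,r] to [q,r] − [p,r] + [p,q]. For instance
  ∂BLM = LM − BM + BL,
  ∂BDF = DF − BF + BD.
The resulting 27×18 matrix has rank 17, and its Smith normal form has invariant factors (1,1,1,1,1,1,1,1,1,1,1,1,1,1,1,1,1).

Computing H_k = (kernel of ∂_k) / (image of ∂_{k+1}):

  H_0: rank C_0 − rank ∂_1 = 9 − 8 = 1, and the invariant factors of ∂_1 are all 1, so H_0 = Z.
  H_1: rank ker ∂_1 − rank ∂_2 = (27 − 8) − 17 = 2, and the invariant factors of ∂_2 are all 1, so H_1 = Z^2.
  H_2: rank ker ∂_2 − rank ∂_3 = (18 − 17) − 0 = 1, and there is no ∂_3, so H_2 = Z.

As a check, the Euler characteristic is 9 − 27 + 18 = 0, which agrees with 1 − 2 + 1 = 0.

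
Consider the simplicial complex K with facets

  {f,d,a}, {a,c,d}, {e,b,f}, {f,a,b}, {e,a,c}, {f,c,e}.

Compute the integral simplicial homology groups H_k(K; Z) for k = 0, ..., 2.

H_0 = Z,  H_1 = Z,  H_2 = 0.

Fix the vertex order a < b < c < d < e < f and write every simplex with vertices in increasing order. Then dim K = 2 and the simplices of K are:

  0-simplices (6): a, b, c, d, e, f
  1-simplices (12): ab, ac, ad, ae, af, be, bf, cd, ce, cf, df, ef
  2-simplices (6): abf, acd, ace, adf, bef, cef

giving chain groups C_0 ≅ Z^6, C_1 ≅ Z^12, C_2 ≅ Z^6.

∂_1: C_1 → C_0 sends each edge [p,q] (with p < q) to q − p.
The resulting 6×12 matrix has rank 5, and its Smith normal form has invariant factors (1,1,1,1,1).

The boundary map ∂_2: C_2 → C_1 acts by ∂[p,q,r] = [q,r] − [p,r] + [p,q]. For instance
  ∂acd = cd − ad + ac,
  ∂cef = ef − cf + ce.
The 12×6 boundary matrix has rank 6 and Smith normal form diag(1,1,1,1,1,1).

Now H_k = ker ∂_k / im ∂_{k+1}, so:

  H_0: rank C_0 − rank ∂_1 = 6 − 5 = 1, and the invariant factors of ∂_1 are all 1, so H_0 ≅ Z.
  H_1: rank ker ∂_1 − rank ∂_2 = (12 − 5) − 6 = 1, and the invariant factors of ∂_2 are all 1, so H_1 ≅ Z.
  H_2: rank ker ∂_2 − rank ∂_3 = (6 − 6) − 0 = 0, and there is no ∂_3, so H_2 ≅ 0.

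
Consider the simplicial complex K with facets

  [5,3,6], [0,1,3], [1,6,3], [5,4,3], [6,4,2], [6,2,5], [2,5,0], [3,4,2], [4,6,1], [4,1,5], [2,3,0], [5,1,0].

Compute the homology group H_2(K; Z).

H_2 = 0.

We work with the vertex ordering 0 < 1 < 2 < 3 < 4 < 5 < 6. The simplices of K, each written with vertices in increasing order, are:

  0-simplices (7): [0], [1], [2], [3], [4], [5], [6]
  1-simplices (18): [0,1], [0,2], [0,3], [0,5], [1,3], [1,4], [1,5], [1,6], [2,3], [2,4], [2,5], [2,6], [3,4], [3,5], [3,6], [4,5], [4,6], [5,6]
  2-simplices (12): [0,1,3], [0,1,5], [0,2,3], [0,2,5], [1,3,6], [1,4,5], [1,4,6], [2,3,4], [2,4,6], [2,5,6], [3,4,5], [3,5,6]

Hence C_0 ≅ Z^7, C_1 ≅ Z^18, C_2 ≅ Z^12.

∂_1: C_1 → C_0 maps an edge to its endpoints' difference, ∂[p,q] = q − p.
The resulting 7×18 matrix has rank 6, and its Smith normal form has invariant factors (1,1,1,1,1,1).

∂_2: C_2 → C_1 sends each 2-simplex [p,q,r] to [q,r] − [p,r] + [p,q]. For instance
  ∂[0,2,5] = [2,5] − [0,5] + [0,2],
  ∂[3,4,5] = [4,5] − [3,5] + [3,4].
The 18×12 boundary matrix has rank 12 and Smith normal form diag(1,1,1,1,1,1,1,1,1,1,1,2).

Now H_k = ker ∂_k / im ∂_{k+1}, so:

  H_2: rank ker ∂_2 − rank ∂_3 = (12 − 12) − 0 = 0, and there is no ∂_3, so H_2 = 0.

(K is a triangulation of the real projective plane RP^2.)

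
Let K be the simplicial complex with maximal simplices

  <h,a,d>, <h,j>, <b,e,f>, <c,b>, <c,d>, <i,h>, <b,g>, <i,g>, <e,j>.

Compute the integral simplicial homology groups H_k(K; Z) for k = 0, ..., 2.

H_0 = Z,  H_1 = Z^2,  H_2 = 0.

K has 10 vertices, 13 edges, 2 triangles.
rank ∂_0 = 0, rank ∂_1 = 9 ⇒ b_0 = 10 − 0 − 9 = 1; all invariant factors of ∂_1 are 1 so no torsion. So H_0 = Z.
rank ∂_1 = 9, rank ∂_2 = 2 ⇒ b_1 = 13 − 9 − 2 = 2; all invariant factors of ∂_2 are 1 so no torsion. So H_1 = Z^2.
rank ∂_2 = 2, rank ∂_3 = 0 ⇒ b_2 = 2 − 2 − 0 = 0. So H_2 = 0.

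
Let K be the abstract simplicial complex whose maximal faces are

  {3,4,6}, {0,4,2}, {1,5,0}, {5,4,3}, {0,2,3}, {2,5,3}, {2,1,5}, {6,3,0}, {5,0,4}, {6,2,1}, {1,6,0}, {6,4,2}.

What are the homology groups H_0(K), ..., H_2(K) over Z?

H_0 ≅ Z,  H_1 ≅ Z/2Z,  H_2 = 0.

Fix the vertex order 0 < 1 < 2 < 3 < 4 < 5 < 6 and write every simplex with vertices in increasing order. Then dim K = 2 and the simplices of K are:

  0-simplices (7): [0], [1], [2], [3], [4], [5], [6]
  1-simplices (18): [0,1], [0,2], [0,3], [0,4], [0,5], [0,6], [1,2], [1,5], [1,6], [2,3], [2,4], [2,5], [2,6], [3,4], [3,5], [3,6], [4,5], [4,6]
  2-simplices (12): [0,1,5], [0,1,6], [0,2,3], [0,2,4], [0,3,6], [0,4,5], [1,2,5], [1,2,6], [2,3,5], [2,4,6], [3,4,5], [3,4,6]

Hence C_0 ≅ Z^7, C_1 ≅ Z^18, C_2 ≅ Z^12.

Boundary ∂_1: C_1 → C_0 maps an edge to its endpoints' difference, ∂[p,q] = q − p. For instance
  ∂[0,3] = [3] − [0].
As a 7×18 matrix over Z this has rank 6, with invariant factors (1,1,1,1,1,1).

Boundary ∂_2: C_2 → C_1 sends each 2-simplex [p,q,r] to [q,r] − [p,r] + [p,q]. For instance
  ∂[1,2,6] = [2,6] − [1,6] + [1,2],
  ∂[0,2,4] = [2,4] − [0,4] + [0,2].
This gives a 18×12 integer matrix of rank 12; reducing to Smith normal form yields diagonal entries (1,1,1,1,1,1,1,1,1,1,1,2).

Computing H_k = (kernel of ∂_k) / (image of ∂_{k+1}):

  H_0: rank C_0 − rank ∂_1 = 7 − 6 = 1, and the invariant factors of ∂_1 are all 1, so H_0 = Z.
  H_1: rank ker ∂_1 − rank ∂_2 = (18 − 6) − 12 = 0, and ∂_2 has invariant factor 2 > 1, so H_1 = Z/2Z.
  H_2: rank ker ∂_2 − rank ∂_3 = (12 − 12) − 0 = 0, and there is no ∂_3, so H_2 = 0.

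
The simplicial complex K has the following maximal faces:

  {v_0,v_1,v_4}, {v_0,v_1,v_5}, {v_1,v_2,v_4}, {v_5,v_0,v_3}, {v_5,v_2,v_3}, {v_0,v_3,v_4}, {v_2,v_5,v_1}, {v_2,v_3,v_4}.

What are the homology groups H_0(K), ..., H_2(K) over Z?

K has 6 vertices, 12 edges, 8 triangles.
rank ∂_0 = 0, rank ∂_1 = 5 ⇒ b_0 = 6 − 0 − 5 = 1; all invariant factors of ∂_1 are 1 so no torsion. So H_0 ≅ Z.
rank ∂_1 = 5, rank ∂_2 = 7 ⇒ b_1 = 12 − 5 − 7 = 0; all invariant factors of ∂_2 are 1 so no torsion. So H_1 ≅ 0.
rank ∂_2 = 7, rank ∂_3 = 0 ⇒ b_2 = 8 − 7 − 0 = 1. So H_2 ≅ Z.

H_0 = Z,  H_1 = 0,  H_2 = Z.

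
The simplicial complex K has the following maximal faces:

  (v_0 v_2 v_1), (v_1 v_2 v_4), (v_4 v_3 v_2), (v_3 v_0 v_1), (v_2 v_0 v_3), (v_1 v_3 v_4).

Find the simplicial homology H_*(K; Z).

We work with the vertex ordering v_0 < v_1 < v_2 < v_3 < v_4. The simplices of K, each written with vertices in increasing order, are:

  0-simplices (5): [v_0], [v_1], [v_2], [v_3], [v_4]
  1-simplices (9): [v_0,v_1], [v_0,v_2], [v_0,v_3], [v_1,v_2], [v_1,v_3], [v_1,v_4], [v_2,v_3], [v_2,v_4], [v_3,v_4]
  2-simplices (6): [v_0,v_1,v_2], [v_0,v_1,v_3], [v_0,v_2,v_3], [v_1,v_2,v_4], [v_1,v_3,v_4], [v_2,v_3,v_4]

so the chain groups are C_0 ≅ Z^5, C_1 ≅ Z^9, C_2 ≅ Z^6.

∂_1: C_1 → C_0 maps an edge to its endpoints' difference, ∂[p,q] = q − p.
As a 5×9 matrix over Z this has rank 4, with invariant factors (1,1,1,1).

∂_2: C_2 → C_1 sends each 2-simplex [p,q,r] to [q,r] − [p,r] + [p,q]. For instance
  ∂[v_1,v_3,v_4] = [v_3,v_4] − [v_1,v_4] + [v_1,v_3],
  ∂[v_0,v_2,v_3] = [v_2,v_3] − [v_0,v_3] + [v_0,v_2].
The resulting 9×6 matrix has rank 5, and its Smith normal form has invariant factors (1,1,1,1,1).

Reading off H_k = ker ∂_k / im ∂_{k+1}:

  H_0: rank C_0 − rank ∂_1 = 5 − 4 = 1, and the invariant factors of ∂_1 are all 1, so H_0 ≅ Z.
  H_1: rank ker ∂_1 − rank ∂_2 = (9 − 4) − 5 = 0, and the invariant factors of ∂_2 are all 1, so H_1 ≅ 0.
  H_2: rank ker ∂_2 − rank ∂_3 = (6 − 5) − 0 = 1, and there is no ∂_3, so H_2 ≅ Z.

H_0 ≅ Z,  H_1 = 0,  H_2 ≅ Z.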